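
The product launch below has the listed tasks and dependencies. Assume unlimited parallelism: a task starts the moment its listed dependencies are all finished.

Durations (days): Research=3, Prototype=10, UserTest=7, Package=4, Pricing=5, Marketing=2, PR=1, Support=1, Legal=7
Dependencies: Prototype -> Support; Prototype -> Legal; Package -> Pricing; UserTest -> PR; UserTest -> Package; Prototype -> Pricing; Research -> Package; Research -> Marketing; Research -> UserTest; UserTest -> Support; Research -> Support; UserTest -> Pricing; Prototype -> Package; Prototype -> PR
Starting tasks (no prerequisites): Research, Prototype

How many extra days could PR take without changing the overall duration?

8

Critical path: Research→UserTest→Package→Pricing = 3+7+4+5 = 19, so the finish is 19 days.
The longest chain containing PR totals 11 days.
Float = 19 − 11 = 8.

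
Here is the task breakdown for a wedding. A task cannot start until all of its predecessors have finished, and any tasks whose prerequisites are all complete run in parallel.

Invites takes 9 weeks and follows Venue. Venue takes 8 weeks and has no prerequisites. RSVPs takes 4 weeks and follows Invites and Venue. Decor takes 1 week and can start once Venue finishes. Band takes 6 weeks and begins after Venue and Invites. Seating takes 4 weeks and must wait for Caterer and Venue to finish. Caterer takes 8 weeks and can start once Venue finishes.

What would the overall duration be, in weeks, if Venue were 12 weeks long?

27

The binding path is Venue→Invites→Band = 8+9+6 = 23; finish at 23 weeks.
Venue is on the critical path; changing it to 12 makes that path 27 weeks.
The critical path is still Venue→Invites→Band; finish is now 27 weeks.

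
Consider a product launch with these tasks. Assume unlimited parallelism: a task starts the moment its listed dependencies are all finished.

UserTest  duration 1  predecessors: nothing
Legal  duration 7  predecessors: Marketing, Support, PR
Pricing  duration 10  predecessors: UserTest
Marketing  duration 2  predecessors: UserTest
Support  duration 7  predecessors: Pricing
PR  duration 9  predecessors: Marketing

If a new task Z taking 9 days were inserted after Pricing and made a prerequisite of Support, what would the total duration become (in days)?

34

Originally the project takes 25 days.
With Z inserted, Support now waits for max(Pricing, Z).
New critical path: UserTest→Pricing→Z→Support→Legal = 1+10+9+7+7 = 34 ⇒ 34 days.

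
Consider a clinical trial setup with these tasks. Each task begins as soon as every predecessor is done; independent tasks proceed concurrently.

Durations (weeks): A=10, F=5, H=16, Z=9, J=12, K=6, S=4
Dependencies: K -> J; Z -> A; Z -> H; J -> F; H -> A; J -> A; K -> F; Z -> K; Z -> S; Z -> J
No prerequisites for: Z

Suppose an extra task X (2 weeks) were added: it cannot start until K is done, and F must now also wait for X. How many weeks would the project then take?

37

Originally the project takes 37 weeks.
With X inserted, F now waits for max(K, J, X).
New critical path: Z→K→J→A = 9+6+12+10 = 37 ⇒ 37 weeks.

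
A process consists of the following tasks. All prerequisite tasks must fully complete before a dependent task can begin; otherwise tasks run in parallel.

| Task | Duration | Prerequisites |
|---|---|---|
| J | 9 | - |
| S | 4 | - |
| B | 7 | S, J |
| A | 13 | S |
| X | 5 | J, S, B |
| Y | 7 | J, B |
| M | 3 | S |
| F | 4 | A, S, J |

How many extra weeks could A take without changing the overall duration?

2

The longest chain is J→B→Y = 9+7+7 = 23; overall finish 23 weeks.
The longest chain containing A totals 21 weeks.
So A can slip 19 − 17 = 2 weeks.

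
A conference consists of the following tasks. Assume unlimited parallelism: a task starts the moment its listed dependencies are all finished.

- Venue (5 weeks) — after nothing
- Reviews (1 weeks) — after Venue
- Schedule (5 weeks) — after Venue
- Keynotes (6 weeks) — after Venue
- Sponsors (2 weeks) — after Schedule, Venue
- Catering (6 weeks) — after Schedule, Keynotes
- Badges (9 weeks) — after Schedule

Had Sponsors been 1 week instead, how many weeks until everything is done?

Actual critical path: Venue→Schedule→Badges = 5+5+9 = 19 ⇒ 19 weeks.
Sponsors has 7 weeks of float (longest path through it is 12).
That remains the longest chain; total 19 weeks.

19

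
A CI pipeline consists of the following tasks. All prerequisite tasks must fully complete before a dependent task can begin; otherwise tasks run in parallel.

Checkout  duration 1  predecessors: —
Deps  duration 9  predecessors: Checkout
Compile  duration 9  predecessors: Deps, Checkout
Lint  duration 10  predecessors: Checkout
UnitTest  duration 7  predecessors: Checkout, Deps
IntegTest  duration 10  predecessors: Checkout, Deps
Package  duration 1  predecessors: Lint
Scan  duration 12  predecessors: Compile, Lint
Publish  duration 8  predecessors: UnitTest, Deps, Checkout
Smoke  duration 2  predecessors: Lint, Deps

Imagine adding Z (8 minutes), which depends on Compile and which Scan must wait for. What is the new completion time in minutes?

Originally the job takes 31 minutes.
With Z inserted, Scan now waits for max(Compile, Lint, Z).
New critical path: Checkout→Deps→Compile→Z→Scan = 1+9+9+8+12 = 39 ⇒ 39 minutes.

39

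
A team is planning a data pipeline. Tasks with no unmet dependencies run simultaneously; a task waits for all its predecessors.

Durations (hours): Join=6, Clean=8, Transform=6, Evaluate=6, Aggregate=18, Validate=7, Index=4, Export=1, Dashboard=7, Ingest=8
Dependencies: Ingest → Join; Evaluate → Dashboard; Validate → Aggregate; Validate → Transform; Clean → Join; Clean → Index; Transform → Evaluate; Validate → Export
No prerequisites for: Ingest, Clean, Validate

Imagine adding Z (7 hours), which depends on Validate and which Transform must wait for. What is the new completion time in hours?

Originally the job takes 26 hours.
With Z inserted, Transform now waits for max(Validate, Z).
New critical path: Validate→Z→Transform→Evaluate→Dashboard = 7+7+6+6+7 = 33 ⇒ 33 hours.

33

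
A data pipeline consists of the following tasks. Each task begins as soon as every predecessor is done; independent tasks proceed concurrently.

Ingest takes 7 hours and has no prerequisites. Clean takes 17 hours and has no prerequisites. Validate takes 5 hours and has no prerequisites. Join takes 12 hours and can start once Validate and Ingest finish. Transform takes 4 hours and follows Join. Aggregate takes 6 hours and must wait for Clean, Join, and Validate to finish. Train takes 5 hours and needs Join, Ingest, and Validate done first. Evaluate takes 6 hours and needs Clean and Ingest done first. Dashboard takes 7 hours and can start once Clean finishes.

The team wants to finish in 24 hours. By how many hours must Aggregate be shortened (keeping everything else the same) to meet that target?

Current finish: 25 hours; target: 24.
Aggregate is on every critical path, so each hour cut from Aggregate cuts the finish by one (this holds down to a finish of 24).
Need 25 − 24 = 1 hour off Aggregate → Aggregate becomes 5 hours, finish becomes 24.

1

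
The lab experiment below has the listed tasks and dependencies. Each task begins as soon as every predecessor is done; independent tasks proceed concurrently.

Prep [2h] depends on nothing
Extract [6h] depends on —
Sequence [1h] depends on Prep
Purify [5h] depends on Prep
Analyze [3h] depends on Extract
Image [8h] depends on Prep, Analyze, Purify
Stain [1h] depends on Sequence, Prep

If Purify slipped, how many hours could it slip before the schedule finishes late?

The longest chain is Extract→Analyze→Image = 6+3+8 = 17; overall finish 17 hours.
Longest path through Purify: 15 hours (earliest finish 7, latest finish 9).
So Purify can slip 9 − 7 = 2 hours.

2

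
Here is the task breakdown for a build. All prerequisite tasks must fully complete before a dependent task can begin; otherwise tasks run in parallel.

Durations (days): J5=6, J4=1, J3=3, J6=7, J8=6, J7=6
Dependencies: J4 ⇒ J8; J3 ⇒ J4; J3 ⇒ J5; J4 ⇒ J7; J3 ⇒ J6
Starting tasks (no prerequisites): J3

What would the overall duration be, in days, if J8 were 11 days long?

Baseline: J3→J4→J8 = 3+1+6 = 10 → 10 days.
J8 is on the critical path; changing it to 11 makes that path 15 days.
That remains the longest chain; total 15 days.

15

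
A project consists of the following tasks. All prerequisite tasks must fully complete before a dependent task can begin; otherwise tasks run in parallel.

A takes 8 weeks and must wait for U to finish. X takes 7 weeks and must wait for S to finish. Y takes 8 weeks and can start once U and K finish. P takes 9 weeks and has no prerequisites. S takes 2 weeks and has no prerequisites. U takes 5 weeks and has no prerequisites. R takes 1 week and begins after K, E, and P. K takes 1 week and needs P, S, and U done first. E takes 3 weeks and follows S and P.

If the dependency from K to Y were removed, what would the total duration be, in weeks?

13

Original critical path: P→K→Y = 9+1+8 = 18 ⇒ 18 weeks.
Without K→Y, Y's earliest start moves from 10 to 5.
New critical path: P→E→R = 9+3+1 = 13 ⇒ 13 weeks.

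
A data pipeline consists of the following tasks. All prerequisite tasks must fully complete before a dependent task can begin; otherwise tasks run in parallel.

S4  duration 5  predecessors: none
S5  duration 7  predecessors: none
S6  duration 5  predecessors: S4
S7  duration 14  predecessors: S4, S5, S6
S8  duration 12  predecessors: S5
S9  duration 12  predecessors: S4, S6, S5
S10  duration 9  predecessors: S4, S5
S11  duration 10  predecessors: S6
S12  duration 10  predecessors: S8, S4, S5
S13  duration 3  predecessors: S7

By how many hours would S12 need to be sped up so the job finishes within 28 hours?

Current finish: 29 hours; target: 28.
S12 is on every critical path, so each hour cut from S12 cuts the finish by one (this holds down to a finish of 27).
Need 29 − 28 = 1 hour off S12 → S12 becomes 9 hours, finish becomes 28.

1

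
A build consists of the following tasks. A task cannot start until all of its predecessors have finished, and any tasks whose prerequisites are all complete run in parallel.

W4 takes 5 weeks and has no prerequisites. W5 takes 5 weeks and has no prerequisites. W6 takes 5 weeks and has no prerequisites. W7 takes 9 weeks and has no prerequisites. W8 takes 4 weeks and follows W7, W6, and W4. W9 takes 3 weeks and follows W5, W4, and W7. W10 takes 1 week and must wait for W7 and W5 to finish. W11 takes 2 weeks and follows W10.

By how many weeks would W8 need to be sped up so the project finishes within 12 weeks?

Current finish: 13 weeks; target: 12.
W8 is on every critical path, so each week cut from W8 cuts the finish by one (this holds down to a finish of 12).
Need 13 − 12 = 1 week off W8 → W8 becomes 3 weeks, finish becomes 12.

1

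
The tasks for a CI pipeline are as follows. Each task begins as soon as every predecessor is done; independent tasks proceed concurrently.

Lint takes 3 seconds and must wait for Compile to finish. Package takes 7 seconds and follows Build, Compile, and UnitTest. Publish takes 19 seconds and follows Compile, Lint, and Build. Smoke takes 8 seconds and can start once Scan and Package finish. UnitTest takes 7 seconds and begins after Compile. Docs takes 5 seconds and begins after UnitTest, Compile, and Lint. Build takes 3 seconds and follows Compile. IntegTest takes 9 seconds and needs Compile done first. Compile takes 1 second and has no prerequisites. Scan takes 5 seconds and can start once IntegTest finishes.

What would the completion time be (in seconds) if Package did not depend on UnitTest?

With the dependency in place, Compile→Lint→Publish = 1+3+19 = 23 sets the finish at 23 seconds.
Without UnitTest→Package, Package's earliest start moves from 8 to 4.
After: Compile→Lint→Publish = 1+3+19 = 23 → 23 seconds.

23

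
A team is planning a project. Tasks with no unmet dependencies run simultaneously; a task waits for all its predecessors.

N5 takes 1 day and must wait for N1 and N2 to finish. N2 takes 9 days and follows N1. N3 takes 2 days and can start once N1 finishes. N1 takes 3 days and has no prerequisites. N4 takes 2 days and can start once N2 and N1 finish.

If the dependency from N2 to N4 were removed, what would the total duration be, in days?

13

Before: longest chain N1→N2→N4 = 3+9+2 = 14, finish 14.
Without N2→N4, N4's earliest start moves from 12 to 3.
New critical path: N1→N2→N5 = 3+9+1 = 13 ⇒ 13 days.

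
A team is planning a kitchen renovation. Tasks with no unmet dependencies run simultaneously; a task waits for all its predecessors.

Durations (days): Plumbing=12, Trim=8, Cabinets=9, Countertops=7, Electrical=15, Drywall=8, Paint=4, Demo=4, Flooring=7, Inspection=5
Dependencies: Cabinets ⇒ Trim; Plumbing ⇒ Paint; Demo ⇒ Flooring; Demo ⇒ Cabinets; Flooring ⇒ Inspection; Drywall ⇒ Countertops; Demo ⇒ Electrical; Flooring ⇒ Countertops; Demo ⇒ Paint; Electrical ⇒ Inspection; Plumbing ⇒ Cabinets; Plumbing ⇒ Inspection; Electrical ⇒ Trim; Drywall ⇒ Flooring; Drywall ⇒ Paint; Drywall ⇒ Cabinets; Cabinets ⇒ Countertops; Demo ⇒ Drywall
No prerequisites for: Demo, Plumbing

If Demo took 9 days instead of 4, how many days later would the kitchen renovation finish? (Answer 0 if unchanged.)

5

The binding path is Demo→Drywall→Cabinets→Trim = 4+8+9+8 = 29; finish at 29 days.
Demo is on the critical path; changing it to 9 makes that path 34 days.
No other chain overtakes it, so the finish is 34 days.
Change in finish: 34 − 29 = +5 days.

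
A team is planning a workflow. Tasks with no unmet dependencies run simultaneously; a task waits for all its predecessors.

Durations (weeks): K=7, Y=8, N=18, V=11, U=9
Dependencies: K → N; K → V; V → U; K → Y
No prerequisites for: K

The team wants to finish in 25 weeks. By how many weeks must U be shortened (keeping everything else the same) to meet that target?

2

Current finish: 27 weeks; target: 25.
U is on every critical path, so each week cut from U cuts the finish by one (this holds down to a finish of 25).
Need 27 − 25 = 2 weeks off U → U becomes 7 weeks, finish becomes 25.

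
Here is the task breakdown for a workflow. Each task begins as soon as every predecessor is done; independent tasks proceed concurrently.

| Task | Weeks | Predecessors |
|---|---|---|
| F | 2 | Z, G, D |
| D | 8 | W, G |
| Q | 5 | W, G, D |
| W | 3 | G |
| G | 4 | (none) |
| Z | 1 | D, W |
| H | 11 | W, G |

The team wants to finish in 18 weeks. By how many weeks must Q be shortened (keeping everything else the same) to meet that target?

2

Current finish: 20 weeks; target: 18.
Q is on every critical path, so each week cut from Q cuts the finish by one (this holds down to a finish of 18).
Need 20 − 18 = 2 weeks off Q → Q becomes 3 weeks, finish becomes 18.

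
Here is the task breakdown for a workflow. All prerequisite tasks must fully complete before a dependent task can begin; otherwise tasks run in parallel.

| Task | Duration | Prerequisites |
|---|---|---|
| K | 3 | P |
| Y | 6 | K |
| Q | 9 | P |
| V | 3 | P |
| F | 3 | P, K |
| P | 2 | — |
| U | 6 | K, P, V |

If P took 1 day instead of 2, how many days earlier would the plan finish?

Baseline: P→V→U = 2+3+6 = 11 → 11 days.
Since P is critical, the -1 change carries straight to that chain (now 10 days).
The critical path is still P→V→U; finish is now 10 days.
Change in finish: 10 − 11 = -1 days.

1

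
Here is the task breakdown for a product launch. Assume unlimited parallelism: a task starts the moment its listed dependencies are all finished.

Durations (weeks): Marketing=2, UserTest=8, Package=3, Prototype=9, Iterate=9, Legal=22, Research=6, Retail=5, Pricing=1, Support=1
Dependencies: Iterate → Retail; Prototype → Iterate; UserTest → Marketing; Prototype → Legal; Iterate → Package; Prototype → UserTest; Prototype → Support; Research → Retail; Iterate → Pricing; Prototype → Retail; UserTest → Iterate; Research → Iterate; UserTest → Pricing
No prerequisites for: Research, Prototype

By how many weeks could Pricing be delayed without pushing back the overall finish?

4

Critical path: Prototype→UserTest→Iterate→Retail = 9+8+9+5 = 31, so the finish is 31 weeks.
The longest chain containing Pricing totals 27 weeks.
Slack of Pricing = 30 − 26 = 4 weeks.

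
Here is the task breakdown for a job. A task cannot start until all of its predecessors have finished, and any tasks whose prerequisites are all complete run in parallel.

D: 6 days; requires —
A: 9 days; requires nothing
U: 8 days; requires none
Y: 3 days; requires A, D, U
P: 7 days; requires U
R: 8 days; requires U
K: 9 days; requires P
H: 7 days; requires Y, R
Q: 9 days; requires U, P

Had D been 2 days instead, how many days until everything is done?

Actual critical path: U→P→K = 8+7+9 = 24 ⇒ 24 days.
D is off the critical path — its longest chain is 16 days, giving 8 of slack.
The critical path is still U→P→K; finish is now 24 days.

24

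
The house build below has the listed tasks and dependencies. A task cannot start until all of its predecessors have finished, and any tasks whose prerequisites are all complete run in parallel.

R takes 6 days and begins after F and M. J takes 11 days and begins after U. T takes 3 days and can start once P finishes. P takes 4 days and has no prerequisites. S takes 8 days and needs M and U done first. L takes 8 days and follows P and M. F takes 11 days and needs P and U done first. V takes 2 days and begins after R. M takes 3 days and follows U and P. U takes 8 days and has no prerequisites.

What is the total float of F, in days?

U→F→R→V = 8+11+6+2 = 27 sets the makespan at 27 days.
The longest chain containing F totals 27 days.
So F can slip 19 − 19 = 0 days.

0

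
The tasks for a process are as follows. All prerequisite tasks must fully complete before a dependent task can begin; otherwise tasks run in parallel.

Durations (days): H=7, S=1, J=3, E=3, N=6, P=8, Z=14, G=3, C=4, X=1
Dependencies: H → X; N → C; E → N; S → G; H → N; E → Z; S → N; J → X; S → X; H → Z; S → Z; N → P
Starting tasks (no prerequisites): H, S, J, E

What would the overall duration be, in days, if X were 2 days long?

21

Baseline: H→N→P = 7+6+8 = 21 → 21 days.
X has 13 days of float (longest path through it is 8).
That remains the longest chain; total 21 days.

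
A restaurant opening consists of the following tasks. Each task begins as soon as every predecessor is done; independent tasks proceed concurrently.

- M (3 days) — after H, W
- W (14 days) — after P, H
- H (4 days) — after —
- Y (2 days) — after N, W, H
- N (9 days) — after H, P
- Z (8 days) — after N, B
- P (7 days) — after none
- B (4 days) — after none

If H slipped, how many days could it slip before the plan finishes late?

P→N→Z = 7+9+8 = 24 sets the makespan at 24 days.
Longest path through H: 21 days (earliest finish 4, latest finish 7).
So H can slip 7 − 4 = 3 days.

3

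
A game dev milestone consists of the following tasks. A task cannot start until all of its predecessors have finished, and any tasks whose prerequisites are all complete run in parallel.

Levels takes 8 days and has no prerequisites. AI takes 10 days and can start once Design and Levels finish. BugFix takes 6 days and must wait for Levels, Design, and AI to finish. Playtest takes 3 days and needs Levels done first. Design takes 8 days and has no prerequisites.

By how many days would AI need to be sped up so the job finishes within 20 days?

Current finish: 24 days; target: 20.
AI is on every critical path, so each day cut from AI cuts the finish by one (this holds down to a finish of 15).
Need 24 − 20 = 4 days off AI → AI becomes 6 days, finish becomes 20.

4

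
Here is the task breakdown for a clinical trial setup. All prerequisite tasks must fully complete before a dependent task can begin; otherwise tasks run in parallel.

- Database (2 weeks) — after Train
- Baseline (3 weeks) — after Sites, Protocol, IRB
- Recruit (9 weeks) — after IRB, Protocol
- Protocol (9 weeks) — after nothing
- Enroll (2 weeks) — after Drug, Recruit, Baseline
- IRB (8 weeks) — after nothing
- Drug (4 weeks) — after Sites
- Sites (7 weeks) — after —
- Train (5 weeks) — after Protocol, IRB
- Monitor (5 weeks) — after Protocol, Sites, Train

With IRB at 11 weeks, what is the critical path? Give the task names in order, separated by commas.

The binding path is Protocol→Recruit→Enroll = 9+9+2 = 20; finish at 20 weeks.
The longest path through IRB is only 19 weeks, so IRB has float 1.
New critical path: IRB→Recruit→Enroll = 11+9+2 = 22 ⇒ 22 weeks.

IRB, Recruit, Enroll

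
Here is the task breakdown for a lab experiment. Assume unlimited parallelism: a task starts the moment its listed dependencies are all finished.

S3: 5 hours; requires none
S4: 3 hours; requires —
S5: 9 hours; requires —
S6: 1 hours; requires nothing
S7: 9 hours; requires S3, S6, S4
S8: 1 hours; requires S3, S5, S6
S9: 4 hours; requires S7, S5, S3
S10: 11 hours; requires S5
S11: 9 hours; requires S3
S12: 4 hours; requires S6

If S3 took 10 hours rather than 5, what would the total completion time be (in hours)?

Baseline: S5→S10 = 9+11 = 20 → 20 hours.
S3 has 2 hours of float (longest path through it is 18).
The binding chain switches to S3→S7→S9 = 10+9+4 = 23; finish 23 hours.

23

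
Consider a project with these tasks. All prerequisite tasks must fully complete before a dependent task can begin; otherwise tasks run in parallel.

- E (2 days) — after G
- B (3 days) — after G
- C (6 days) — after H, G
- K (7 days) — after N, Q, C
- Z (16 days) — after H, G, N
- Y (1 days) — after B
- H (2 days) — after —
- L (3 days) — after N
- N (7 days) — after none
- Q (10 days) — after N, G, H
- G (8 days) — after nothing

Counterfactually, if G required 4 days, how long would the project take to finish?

Baseline: G→Q→K = 8+10+7 = 25 → 25 days.
Since G is critical, the -4 change carries straight to that chain (now 21 days).
Now N→Q→K = 7+10+7 = 24 is longest, so the finish becomes 24 days.

24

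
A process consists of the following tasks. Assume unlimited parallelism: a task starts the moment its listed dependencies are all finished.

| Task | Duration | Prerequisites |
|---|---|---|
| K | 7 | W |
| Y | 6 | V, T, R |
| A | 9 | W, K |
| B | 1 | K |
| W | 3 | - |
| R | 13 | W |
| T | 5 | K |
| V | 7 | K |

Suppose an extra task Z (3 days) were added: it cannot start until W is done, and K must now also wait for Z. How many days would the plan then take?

Originally the plan takes 23 days.
With Z inserted, K now waits for max(W, Z).
New critical path: W→Z→K→V→Y = 3+3+7+7+6 = 26 ⇒ 26 days.

26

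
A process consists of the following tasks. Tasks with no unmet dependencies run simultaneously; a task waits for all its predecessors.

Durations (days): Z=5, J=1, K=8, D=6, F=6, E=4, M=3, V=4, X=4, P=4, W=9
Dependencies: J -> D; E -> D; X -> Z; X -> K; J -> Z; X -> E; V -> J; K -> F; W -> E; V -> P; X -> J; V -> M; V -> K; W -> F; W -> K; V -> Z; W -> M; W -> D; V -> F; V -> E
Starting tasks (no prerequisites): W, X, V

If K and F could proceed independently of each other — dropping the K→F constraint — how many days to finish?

19

Before: longest chain W→K→F = 9+8+6 = 23, finish 23.
Without K→F, F's earliest start moves from 17 to 9.
The longest chain is now W→E→D = 9+4+6 = 19, so the project takes 19 days.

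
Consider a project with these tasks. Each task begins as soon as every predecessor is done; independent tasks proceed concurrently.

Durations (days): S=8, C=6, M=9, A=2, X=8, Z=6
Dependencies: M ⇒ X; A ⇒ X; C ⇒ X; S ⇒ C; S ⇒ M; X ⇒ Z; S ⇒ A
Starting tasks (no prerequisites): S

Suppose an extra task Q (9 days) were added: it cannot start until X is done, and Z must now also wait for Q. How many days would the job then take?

Originally the job takes 31 days.
With Q inserted, Z now waits for max(X, Q).
New critical path: S→M→X→Q→Z = 8+9+8+9+6 = 40 ⇒ 40 days.

40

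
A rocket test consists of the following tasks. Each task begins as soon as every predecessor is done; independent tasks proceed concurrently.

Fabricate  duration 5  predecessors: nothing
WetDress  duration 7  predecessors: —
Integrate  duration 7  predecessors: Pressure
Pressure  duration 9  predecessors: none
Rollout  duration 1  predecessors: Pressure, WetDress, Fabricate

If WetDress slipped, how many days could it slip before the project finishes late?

The longest chain is Pressure→Integrate = 9+7 = 16; overall finish 16 days.
Longest path through WetDress: 8 days (earliest finish 7, latest finish 15).
Slack of WetDress = 8 − 0 = 8 days.

8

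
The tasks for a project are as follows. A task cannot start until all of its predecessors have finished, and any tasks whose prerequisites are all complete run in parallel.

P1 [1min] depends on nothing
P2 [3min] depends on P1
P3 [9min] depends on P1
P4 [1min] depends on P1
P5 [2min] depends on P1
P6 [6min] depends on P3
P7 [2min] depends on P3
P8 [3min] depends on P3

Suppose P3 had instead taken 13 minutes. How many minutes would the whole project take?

Critical path before the change: P1→P3→P6 = 1+9+6 = 16 giving 16 minutes.
Since P3 is critical, the +4 change carries straight to that chain (now 20 minutes).
That remains the longest chain; total 20 minutes.

20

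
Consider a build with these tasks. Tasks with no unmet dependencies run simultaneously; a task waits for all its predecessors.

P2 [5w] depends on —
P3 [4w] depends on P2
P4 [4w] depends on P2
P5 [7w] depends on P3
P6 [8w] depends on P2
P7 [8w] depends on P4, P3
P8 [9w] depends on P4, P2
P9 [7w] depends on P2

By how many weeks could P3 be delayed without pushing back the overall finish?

Critical path: P2→P4→P8 = 5+4+9 = 18, so the finish is 18 weeks.
The longest chain containing P3 totals 17 weeks.
Slack of P3 = 6 − 5 = 1 week.

1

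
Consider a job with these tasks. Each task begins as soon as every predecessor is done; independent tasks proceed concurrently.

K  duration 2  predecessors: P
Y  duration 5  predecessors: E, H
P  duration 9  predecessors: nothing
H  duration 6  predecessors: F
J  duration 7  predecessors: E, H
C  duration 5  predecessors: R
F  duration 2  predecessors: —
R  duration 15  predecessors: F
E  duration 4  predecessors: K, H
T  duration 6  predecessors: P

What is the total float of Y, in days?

Critical path: P→K→E→J = 9+2+4+7 = 22, so the finish is 22 days.
Longest path through Y: 20 days (earliest finish 20, latest finish 22).
Slack of Y = 17 − 15 = 2 days.

2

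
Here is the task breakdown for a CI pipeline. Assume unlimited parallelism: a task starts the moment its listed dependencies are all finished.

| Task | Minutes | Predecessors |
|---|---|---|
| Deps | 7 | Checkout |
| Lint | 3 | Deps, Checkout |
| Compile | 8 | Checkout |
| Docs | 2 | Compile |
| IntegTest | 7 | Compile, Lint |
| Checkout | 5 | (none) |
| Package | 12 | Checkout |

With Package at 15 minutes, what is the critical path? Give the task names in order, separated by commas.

Baseline: Checkout→Deps→Lint→IntegTest = 5+7+3+7 = 22 → 22 minutes.
Package is off the critical path — its longest chain is 17 minutes, giving 5 of slack.
The critical path is still Checkout→Deps→Lint→IntegTest; finish is now 22 minutes.

Checkout, Deps, Lint, IntegTest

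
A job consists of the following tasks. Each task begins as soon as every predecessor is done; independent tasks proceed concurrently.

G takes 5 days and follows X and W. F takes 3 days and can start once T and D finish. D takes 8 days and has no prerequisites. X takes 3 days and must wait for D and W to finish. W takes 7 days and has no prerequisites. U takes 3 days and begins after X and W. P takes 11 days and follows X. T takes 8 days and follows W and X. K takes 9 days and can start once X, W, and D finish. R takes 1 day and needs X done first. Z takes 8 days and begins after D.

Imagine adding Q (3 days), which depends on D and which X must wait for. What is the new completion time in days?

25

Originally the plan takes 22 days.
With Q inserted, X now waits for max(D, W, Q).
New critical path: D→Q→X→T→F = 8+3+3+8+3 = 25 ⇒ 25 days.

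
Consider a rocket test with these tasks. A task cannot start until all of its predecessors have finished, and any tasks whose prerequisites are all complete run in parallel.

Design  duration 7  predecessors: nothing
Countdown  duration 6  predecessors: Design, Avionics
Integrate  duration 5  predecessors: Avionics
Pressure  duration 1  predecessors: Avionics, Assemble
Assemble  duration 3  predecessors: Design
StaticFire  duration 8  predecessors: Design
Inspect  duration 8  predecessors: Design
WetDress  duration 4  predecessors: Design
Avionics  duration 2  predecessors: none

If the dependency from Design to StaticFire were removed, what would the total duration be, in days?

15

Original critical path: Design→StaticFire = 7+8 = 15 ⇒ 15 days.
Without Design→StaticFire, StaticFire's earliest start moves from 7 to 0.
After: Design→Inspect = 7+8 = 15 → 15 days.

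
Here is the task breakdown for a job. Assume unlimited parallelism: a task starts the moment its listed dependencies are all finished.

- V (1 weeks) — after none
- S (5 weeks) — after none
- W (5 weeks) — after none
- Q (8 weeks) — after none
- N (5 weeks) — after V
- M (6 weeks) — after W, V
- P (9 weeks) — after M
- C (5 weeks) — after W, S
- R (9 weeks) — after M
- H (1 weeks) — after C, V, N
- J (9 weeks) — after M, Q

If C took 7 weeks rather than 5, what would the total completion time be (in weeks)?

Critical path before the change: W→M→P = 5+6+9 = 20 giving 20 weeks.
C has 9 weeks of float (longest path through it is 11).
No other chain overtakes it, so the finish is 20 weeks.

20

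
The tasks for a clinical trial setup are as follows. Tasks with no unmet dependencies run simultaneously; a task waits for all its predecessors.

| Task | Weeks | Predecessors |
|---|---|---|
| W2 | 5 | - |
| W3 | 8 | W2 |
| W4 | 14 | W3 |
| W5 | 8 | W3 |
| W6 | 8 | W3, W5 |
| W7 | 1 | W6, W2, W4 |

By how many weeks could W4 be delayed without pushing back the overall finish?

2

The longest chain is W2→W3→W5→W6→W7 = 5+8+8+8+1 = 30; overall finish 30 weeks.
Longest path through W4: 28 weeks (earliest finish 27, latest finish 29).
Float = 30 − 28 = 2.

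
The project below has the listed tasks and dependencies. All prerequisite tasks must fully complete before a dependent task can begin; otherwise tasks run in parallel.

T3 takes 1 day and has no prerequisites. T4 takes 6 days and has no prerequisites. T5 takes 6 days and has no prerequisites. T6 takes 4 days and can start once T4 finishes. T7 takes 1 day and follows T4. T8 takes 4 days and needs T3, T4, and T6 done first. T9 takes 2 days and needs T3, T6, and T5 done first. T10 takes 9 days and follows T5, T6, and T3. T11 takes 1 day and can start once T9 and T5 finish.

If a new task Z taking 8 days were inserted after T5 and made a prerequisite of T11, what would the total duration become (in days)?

19

Originally the job takes 19 days.
With Z inserted, T11 now waits for max(T9, T5, Z).
New critical path: T4→T6→T10 = 6+4+9 = 19 ⇒ 19 days.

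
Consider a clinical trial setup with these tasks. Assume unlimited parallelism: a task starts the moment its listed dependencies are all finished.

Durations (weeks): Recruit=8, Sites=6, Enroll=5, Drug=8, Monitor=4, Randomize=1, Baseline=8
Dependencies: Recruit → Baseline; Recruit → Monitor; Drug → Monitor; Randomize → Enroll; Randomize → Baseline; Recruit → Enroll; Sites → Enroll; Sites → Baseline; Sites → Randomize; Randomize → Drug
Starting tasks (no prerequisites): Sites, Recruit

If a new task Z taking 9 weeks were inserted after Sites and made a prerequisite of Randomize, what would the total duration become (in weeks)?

28

Originally the project takes 19 weeks.
With Z inserted, Randomize now waits for max(Sites, Z).
New critical path: Sites→Z→Randomize→Drug→Monitor = 6+9+1+8+4 = 28 ⇒ 28 weeks.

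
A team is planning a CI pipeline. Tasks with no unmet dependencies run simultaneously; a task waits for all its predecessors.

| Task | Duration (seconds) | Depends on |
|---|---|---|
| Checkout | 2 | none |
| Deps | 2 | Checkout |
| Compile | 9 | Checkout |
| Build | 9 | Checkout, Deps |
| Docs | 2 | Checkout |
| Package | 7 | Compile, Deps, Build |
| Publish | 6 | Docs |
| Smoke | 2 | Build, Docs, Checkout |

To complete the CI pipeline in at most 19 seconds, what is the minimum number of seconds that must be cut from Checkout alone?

1

Current finish: 20 seconds; target: 19.
Checkout is on every critical path, so each second cut from Checkout cuts the finish by one (this holds down to a finish of 19).
Need 20 − 19 = 1 second off Checkout → Checkout becomes 1 second, finish becomes 19.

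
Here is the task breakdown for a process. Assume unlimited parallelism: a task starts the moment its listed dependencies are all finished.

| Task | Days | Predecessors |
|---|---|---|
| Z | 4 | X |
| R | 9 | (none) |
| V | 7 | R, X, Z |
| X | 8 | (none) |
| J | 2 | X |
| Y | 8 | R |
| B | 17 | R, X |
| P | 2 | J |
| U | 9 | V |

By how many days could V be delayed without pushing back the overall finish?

X→Z→V→U = 8+4+7+9 = 28 sets the makespan at 28 days.
The longest chain containing V totals 28 days.
So V can slip 19 − 19 = 0 days.

0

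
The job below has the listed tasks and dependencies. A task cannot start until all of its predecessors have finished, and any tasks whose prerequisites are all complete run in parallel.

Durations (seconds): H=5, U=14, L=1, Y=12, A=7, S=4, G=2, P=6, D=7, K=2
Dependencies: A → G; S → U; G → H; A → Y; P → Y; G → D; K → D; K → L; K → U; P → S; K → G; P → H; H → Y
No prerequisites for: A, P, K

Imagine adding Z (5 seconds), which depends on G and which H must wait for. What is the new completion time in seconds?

Originally the plan takes 26 seconds.
With Z inserted, H now waits for max(P, G, Z).
New critical path: A→G→Z→H→Y = 7+2+5+5+12 = 31 ⇒ 31 seconds.

31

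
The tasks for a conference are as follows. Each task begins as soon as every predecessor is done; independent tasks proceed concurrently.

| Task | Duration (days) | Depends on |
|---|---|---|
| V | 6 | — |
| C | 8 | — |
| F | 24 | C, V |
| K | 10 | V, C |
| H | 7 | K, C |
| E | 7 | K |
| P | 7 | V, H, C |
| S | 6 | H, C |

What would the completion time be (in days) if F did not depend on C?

With the dependency in place, C→F = 8+24 = 32 sets the finish at 32 days.
Without C→F, F's earliest start moves from 8 to 6.
The longest chain is now C→K→H→P = 8+10+7+7 = 32, so the plan takes 32 days.

32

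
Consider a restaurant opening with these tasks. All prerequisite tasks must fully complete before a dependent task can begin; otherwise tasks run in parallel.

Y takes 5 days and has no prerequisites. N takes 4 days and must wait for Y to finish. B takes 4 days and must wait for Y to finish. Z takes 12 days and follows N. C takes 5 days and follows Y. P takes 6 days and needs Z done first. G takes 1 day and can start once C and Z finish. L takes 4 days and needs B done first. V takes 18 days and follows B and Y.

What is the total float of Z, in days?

Critical path: Y→N→Z→P = 5+4+12+6 = 27, so the finish is 27 days.
Longest path through Z: 27 days (earliest finish 21, latest finish 21).
So Z can slip 21 − 21 = 0 days.

0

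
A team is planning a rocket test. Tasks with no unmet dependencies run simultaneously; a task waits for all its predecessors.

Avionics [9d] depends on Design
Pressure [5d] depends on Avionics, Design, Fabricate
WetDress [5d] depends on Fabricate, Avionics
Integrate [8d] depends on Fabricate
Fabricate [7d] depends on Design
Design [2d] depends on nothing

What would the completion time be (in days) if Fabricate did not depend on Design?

16

Before: longest chain Design→Fabricate→Integrate = 2+7+8 = 17, finish 17.
Without Design→Fabricate, Fabricate's earliest start moves from 2 to 0.
After: Design→Avionics→Pressure = 2+9+5 = 16 → 16 days.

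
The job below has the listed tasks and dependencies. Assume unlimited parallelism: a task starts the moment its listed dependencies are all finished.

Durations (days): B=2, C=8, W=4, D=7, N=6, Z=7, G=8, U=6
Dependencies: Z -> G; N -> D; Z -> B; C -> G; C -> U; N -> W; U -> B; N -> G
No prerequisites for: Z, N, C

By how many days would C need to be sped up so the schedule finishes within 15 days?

Current finish: 16 days; target: 15.
C is on every critical path, so each day cut from C cuts the finish by one (this holds down to a finish of 15).
Need 16 − 15 = 1 day off C → C becomes 7 days, finish becomes 15.

1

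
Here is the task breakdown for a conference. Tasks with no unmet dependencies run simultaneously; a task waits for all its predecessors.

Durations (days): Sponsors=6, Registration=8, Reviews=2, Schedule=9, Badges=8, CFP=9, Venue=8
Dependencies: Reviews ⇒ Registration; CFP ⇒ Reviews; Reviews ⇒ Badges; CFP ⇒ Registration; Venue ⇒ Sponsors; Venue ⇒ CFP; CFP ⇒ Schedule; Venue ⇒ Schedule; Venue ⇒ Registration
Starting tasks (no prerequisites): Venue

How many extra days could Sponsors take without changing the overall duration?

13

Venue→CFP→Reviews→Registration = 8+9+2+8 = 27 sets the makespan at 27 days.
The longest chain containing Sponsors totals 14 days.
Slack of Sponsors = 21 − 8 = 13 days.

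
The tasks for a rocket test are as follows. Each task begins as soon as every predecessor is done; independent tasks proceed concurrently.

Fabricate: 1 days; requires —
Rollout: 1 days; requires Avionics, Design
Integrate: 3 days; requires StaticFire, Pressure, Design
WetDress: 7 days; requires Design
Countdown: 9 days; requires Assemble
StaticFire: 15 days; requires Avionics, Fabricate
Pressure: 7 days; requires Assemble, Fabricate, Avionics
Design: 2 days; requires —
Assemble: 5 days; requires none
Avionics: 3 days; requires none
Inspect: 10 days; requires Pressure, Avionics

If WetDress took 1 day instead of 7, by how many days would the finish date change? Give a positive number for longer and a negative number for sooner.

The binding path is Assemble→Pressure→Inspect = 5+7+10 = 22; finish at 22 days.
WetDress has 13 days of float (longest path through it is 9).
No other chain overtakes it, so the finish is 22 days.
Change in finish: 22 − 22 = +0 days.

0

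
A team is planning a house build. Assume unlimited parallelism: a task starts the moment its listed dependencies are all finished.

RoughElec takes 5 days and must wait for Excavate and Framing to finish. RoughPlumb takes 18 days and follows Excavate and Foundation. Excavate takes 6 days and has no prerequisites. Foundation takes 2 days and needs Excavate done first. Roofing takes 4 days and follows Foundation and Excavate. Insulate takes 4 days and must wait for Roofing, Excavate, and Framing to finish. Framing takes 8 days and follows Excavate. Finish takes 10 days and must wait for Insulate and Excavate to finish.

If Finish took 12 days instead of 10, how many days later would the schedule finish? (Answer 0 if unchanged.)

2

As given, the longest chain is Excavate→Framing→Insulate→Finish = 6+8+4+10 = 28, so the finish is 28 days.
Finish is on the critical path; changing it to 12 makes that path 30 days.
That remains the longest chain; total 30 days.
Change in finish: 30 − 28 = +2 days.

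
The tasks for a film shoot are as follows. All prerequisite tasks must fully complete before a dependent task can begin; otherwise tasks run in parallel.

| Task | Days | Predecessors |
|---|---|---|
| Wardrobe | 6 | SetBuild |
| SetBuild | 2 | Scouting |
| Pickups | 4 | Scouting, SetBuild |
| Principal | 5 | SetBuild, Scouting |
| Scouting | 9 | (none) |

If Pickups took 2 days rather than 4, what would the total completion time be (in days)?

Baseline: Scouting→SetBuild→Wardrobe = 9+2+6 = 17 → 17 days.
Pickups has 2 days of float (longest path through it is 15).
That remains the longest chain; total 17 days.

17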